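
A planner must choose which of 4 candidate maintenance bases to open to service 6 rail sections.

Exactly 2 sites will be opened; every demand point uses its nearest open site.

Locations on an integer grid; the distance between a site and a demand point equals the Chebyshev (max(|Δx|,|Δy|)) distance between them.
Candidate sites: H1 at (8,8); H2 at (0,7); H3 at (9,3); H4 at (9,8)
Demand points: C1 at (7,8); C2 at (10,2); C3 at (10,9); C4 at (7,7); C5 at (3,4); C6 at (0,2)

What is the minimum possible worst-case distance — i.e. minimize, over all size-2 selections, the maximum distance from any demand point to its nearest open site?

6

Open {H1, H2}.
  Farthest demand point is C2 at distance 6 (to H1); all others are ≤ 6.
With {H2, H3} the worst case is 6.
With {H2, H4} the worst case is 6.
No size-2 selection achieves below 6.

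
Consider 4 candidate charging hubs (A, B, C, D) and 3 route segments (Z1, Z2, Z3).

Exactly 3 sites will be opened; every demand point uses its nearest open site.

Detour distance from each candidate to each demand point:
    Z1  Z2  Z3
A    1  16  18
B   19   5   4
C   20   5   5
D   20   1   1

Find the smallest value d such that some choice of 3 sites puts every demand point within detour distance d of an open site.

Open {A, B, D}.
  Farthest demand point is Z1 at detour distance 1 (to A); all others are ≤ 1.
With {A, C, D} the worst case is 1.
With {A, B, C} the worst case is 5.
No size-3 selection achieves below 1.

1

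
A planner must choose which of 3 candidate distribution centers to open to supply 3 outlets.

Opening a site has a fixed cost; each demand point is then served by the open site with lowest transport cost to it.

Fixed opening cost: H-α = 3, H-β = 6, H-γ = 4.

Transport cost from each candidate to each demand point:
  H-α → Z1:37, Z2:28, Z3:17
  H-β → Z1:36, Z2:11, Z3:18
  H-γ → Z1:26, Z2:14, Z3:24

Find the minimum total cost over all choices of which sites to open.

Open {H-α, H-γ}: assign each demand point to its cheapest open site.
  Z1→H-γ 26, Z2→H-γ 14, Z3→H-α 17
  transport cost 57, fixed 7 → total 64.
Compare {H-β, H-γ}: transport cost 55 + fixed 10 = 65.
Compare {H-α, H-β, H-γ}: transport cost 54 + fixed 13 = 67.
Compare {H-γ}: transport cost 64 + fixed 4 = 68.
All other subsets cost ≥ 65. Minimum total cost: 64.

64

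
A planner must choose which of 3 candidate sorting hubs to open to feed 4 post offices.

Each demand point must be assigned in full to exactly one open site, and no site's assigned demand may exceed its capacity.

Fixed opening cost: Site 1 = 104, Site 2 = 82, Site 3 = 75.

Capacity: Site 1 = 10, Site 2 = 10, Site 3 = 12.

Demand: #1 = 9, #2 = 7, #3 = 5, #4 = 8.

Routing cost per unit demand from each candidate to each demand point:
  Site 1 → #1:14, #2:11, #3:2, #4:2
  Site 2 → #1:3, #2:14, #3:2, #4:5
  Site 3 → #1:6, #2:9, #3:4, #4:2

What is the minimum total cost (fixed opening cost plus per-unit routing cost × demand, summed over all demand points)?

Open {Site 1, Site 2, Site 3}; cheapest assignment that respects the capacities:
  Site 1 (cap 10, load 8): #4 — cost 8×2 = 16
  Site 2 (cap 10, load 9): #1 — cost 9×3 = 27
  Site 3 (cap 12, load 12): #2, #3 — cost 7×9 + 5×4 = 83
  Shipping 126, fixed 261 → total 387.
  Any other capacity-feasible assignment to {Site 1, Site 2, Site 3} ships for at least 126.
Total demand is 29 and no other set of sites has combined capacity ≥ 29, so {Site 1, Site 2, Site 3} is the only feasible choice of open sites. Minimum: 387.

387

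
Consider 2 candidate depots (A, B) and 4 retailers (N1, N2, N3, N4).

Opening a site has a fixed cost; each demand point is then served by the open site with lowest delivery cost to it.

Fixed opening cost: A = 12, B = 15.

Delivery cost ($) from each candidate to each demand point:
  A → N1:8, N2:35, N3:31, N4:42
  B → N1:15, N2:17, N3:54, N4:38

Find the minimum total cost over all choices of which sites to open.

Open {A, B}: assign each demand point to its cheapest open site.
  N1→A 8, N2→B 17, N3→A 31, N4→B 38
  delivery cost 94, fixed 27 → total 121.
Compare {A}: delivery cost 116 + fixed 12 = 128.
Compare {B}: delivery cost 124 + fixed 15 = 139.

121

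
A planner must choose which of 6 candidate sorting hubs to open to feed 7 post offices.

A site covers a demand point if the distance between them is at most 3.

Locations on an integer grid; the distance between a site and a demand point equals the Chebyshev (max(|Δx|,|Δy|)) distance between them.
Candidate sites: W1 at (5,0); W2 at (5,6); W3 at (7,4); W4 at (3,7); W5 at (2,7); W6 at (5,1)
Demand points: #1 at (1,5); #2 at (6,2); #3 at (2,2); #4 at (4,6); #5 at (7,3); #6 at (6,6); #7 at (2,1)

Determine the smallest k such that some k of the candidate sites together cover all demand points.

Coverage sets (demand points within 3 of each site):
  W1: {#2, #3, #5, #7}
  W2: {#4, #5, #6}
  W3: {#2, #4, #5, #6}
  W4: {#1, #4, #6}
  W5: {#1, #4}
  W6: {#2, #3, #5, #7}
No single site covers all 7 demand points.
But {W1, W4} covers everything, so the minimum is 2.

2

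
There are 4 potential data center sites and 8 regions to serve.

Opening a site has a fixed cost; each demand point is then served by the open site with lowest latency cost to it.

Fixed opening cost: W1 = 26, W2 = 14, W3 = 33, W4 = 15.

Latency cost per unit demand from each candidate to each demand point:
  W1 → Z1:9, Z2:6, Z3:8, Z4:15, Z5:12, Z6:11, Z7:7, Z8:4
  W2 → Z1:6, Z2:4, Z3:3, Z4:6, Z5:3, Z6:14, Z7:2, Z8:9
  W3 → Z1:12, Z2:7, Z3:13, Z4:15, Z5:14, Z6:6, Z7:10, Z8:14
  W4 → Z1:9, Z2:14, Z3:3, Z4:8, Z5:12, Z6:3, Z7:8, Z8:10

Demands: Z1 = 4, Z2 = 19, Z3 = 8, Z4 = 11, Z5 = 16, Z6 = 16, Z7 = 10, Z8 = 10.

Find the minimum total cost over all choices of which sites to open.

Open {W1, W2, W4}: assign each demand point to its cheapest open site.
  Z1→W2 4×6=24, Z2→W2 19×4=76, Z3→W2 8×3=24, Z4→W2 11×6=66, Z5→W2 16×3=48, Z6→W4 16×3=48, Z7→W2 10×2=20, Z8→W1 10×4=40
  latency cost 346, fixed 55 → total 401.
Compare {W2, W4}: latency cost 396 + fixed 29 = 425.
Compare {W1, W2, W3, W4}: latency cost 346 + fixed 88 = 434.
Compare {W2, W3, W4}: latency cost 396 + fixed 62 = 458.
All other subsets cost ≥ 425. Minimum total cost: 401.

401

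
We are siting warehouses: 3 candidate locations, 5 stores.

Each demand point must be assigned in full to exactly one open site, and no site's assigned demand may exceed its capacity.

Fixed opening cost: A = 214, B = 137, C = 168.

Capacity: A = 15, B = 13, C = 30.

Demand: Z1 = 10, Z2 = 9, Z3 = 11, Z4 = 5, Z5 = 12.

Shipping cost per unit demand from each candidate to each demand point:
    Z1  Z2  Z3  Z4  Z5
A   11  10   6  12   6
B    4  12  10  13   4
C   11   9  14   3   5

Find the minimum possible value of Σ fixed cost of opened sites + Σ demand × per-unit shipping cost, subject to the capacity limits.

781

Open {A, B, C}; cheapest assignment that respects the capacities:
  A (cap 15, load 11): Z3 — cost 11×6 = 66
  B (cap 13, load 10): Z1 — cost 10×4 = 40
  C (cap 30, load 26): Z2, Z4, Z5 — cost 9×9 + 5×3 + 12×5 = 156
  Shipping 262, fixed 519 → total 781.
  Any other capacity-feasible assignment to {A, B, C} ships for at least 262.
Total demand is 47 and no other set of sites has combined capacity ≥ 47, so {A, B, C} is the only feasible choice of open sites. Minimum: 781.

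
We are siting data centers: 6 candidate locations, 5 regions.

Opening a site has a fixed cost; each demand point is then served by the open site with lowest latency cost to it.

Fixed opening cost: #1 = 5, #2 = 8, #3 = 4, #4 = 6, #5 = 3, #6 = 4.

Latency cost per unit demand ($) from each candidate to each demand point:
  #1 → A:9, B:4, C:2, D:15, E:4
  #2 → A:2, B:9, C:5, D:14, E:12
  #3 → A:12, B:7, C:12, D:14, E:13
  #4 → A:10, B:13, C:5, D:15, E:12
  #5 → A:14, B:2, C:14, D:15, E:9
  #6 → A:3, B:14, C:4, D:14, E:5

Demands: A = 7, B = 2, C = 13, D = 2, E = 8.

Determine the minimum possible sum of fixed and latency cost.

Open {#1, #2, #5}: assign each demand point to its cheapest open site.
  A→#2 7×2=14, B→#5 2×2=4, C→#1 13×2=26, D→#2 2×14=28, E→#1 8×4=32
  latency cost 104, fixed 16 → total 120.
Compare {#1, #2}: latency cost 108 + fixed 13 = 121.
Compare {#1, #5, #6}: latency cost 111 + fixed 12 = 123.
Compare {#1, #6}: latency cost 115 + fixed 9 = 124.
All other subsets cost ≥ 121. Minimum total cost: 120.

120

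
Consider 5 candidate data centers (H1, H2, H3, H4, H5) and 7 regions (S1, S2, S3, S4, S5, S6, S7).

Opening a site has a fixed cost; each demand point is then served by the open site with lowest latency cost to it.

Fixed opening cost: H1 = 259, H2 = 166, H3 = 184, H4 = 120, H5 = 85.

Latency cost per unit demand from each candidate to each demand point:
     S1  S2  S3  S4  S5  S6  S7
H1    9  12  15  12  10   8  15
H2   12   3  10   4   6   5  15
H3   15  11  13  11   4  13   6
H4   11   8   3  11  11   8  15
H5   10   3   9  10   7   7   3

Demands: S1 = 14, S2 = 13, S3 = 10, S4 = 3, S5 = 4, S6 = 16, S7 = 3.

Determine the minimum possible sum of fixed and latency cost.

Open {H5}: assign each demand point to its cheapest open site.
  S1→H5 14×10=140, S2→H5 13×3=39, S3→H5 10×9=90, S4→H5 3×10=30, S5→H5 4×7=28, S6→H5 16×7=112, S7→H5 3×3=9
  latency cost 448, fixed 85 → total 533.
Compare {H4, H5}: latency cost 388 + fixed 205 = 593.
Compare {H2}: latency cost 468 + fixed 166 = 634.
Compare {H2, H5}: latency cost 394 + fixed 251 = 645.
All other subsets cost ≥ 593. Minimum total cost: 533.

533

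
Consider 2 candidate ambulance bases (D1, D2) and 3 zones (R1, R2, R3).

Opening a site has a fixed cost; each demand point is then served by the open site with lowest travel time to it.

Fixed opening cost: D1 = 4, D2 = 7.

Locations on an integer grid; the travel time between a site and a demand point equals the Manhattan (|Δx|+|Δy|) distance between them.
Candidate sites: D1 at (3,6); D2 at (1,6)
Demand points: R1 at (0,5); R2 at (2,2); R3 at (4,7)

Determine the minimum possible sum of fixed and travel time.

15

Open {D1}: assign each demand point to its cheapest open site.
  R1→D1 4, R2→D1 5, R3→D1 2
  travel time 11, fixed 4 → total 15.
Compare {D2}: travel time 11 + fixed 7 = 18.
Compare {D1, D2}: travel time 9 + fixed 11 = 20.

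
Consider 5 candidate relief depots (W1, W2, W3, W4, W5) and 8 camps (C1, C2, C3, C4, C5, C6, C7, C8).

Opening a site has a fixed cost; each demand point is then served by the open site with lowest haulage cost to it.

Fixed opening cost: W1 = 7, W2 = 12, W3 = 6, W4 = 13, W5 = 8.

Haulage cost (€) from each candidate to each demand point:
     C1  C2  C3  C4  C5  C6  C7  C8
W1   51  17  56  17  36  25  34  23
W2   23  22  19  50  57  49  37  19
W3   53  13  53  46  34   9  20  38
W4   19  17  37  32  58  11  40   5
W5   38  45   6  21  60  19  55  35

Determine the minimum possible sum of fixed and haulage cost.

154

Open {W3, W4, W5}: assign each demand point to its cheapest open site.
  C1→W4 19, C2→W3 13, C3→W5 6, C4→W5 21, C5→W3 34, C6→W3 9, C7→W3 20, C8→W4 5
  haulage cost 127, fixed 27 → total 154.
Compare {W1, W3, W4, W5}: haulage cost 123 + fixed 34 = 157.
Compare {W2, W3, W4, W5}: haulage cost 127 + fixed 39 = 166.
Compare {W1, W2, W3, W4, W5}: haulage cost 123 + fixed 46 = 169.
All other subsets cost ≥ 157. Minimum total cost: 154.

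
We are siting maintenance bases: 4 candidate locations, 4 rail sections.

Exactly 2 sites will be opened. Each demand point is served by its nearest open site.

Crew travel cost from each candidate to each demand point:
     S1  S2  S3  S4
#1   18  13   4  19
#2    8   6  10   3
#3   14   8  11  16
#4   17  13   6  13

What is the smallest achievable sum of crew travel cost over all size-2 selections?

21

Open {#1, #2}.
  S1→#2 8, S2→#2 6, S3→#1 4, S4→#2 3  ⇒ total 21.
Compare {#2, #4}: total 23.
Compare {#2, #3}: total 27.
No size-2 selection does better; minimum is 21.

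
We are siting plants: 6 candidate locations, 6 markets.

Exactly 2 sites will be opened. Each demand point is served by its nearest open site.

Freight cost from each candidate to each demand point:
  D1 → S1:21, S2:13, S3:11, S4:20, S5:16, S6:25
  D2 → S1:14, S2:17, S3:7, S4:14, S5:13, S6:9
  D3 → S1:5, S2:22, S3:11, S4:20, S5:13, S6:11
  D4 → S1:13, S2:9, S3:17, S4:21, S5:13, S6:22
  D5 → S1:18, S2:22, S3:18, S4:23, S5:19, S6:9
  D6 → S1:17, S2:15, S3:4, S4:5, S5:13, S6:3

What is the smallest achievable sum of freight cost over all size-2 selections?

45

Open {D3, D6}.
  S1→D3 5, S2→D6 15, S3→D6 4, S4→D6 5, S5→D3 13, S6→D6 3  ⇒ total 45.
Compare {D4, D6}: total 47.
Compare {D2, D6}: total 54.
No size-2 selection does better; minimum is 45.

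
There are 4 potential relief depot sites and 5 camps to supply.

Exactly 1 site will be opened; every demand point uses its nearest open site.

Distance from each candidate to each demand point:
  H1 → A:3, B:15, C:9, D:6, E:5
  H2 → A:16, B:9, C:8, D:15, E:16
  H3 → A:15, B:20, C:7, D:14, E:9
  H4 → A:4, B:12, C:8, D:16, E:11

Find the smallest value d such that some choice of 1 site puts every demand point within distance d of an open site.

15

Open {H1}.
  Farthest demand point is B at distance 15 (to H1); all others are ≤ 15.
With {H2} the worst case is 16.
With {H4} the worst case is 16.
No size-1 selection achieves below 15.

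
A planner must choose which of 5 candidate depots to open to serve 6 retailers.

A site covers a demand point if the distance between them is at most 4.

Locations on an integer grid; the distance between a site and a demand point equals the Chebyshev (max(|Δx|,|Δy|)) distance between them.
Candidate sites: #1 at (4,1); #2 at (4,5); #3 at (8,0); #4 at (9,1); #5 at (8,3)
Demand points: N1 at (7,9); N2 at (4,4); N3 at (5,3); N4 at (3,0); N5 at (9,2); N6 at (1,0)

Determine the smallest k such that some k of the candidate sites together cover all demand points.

Coverage sets (demand points within 4 of each site):
  #1: {N2, N3, N4, N6}
  #2: {N1, N2, N3}
  #3: {N2, N3, N5}
  #4: {N3, N5}
  #5: {N2, N3, N5}
No 2 sites suffice: every size-2 union leaves at least one demand point uncovered.
But {#1, #2, #3} covers everything, so the minimum is 3.

3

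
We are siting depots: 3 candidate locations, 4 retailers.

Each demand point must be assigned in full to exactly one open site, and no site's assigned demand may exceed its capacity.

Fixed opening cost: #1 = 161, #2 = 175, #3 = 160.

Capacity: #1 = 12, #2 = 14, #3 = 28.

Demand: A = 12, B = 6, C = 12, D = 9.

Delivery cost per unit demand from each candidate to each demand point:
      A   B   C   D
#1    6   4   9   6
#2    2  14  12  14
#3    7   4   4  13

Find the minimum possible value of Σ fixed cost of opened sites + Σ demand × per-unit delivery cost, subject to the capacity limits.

Open {#2, #3}; cheapest assignment that respects the capacities:
  #2 (cap 14, load 12): A — cost 12×2 = 24
  #3 (cap 28, load 27): B, C, D — cost 6×4 + 12×4 + 9×13 = 189
  Shipping 213, fixed 335 → total 548.
  Any other capacity-feasible assignment to {#2, #3} ships for at least 213.
Compare {#1, #3}: its best feasible assignment gives total 582.
Compare {#1, #2, #3}: its best feasible assignment gives total 646.
Every other set of open sites that can feasibly serve all demand totals ≥ 582 even under its best assignment. Minimum: 548.

548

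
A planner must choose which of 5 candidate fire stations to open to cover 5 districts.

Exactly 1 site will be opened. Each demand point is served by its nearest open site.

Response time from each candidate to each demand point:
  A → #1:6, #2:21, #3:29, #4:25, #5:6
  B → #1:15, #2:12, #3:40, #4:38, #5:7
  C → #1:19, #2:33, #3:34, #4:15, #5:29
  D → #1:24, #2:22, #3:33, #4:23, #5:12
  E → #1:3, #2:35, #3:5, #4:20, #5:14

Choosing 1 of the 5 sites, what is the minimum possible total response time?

Open {E}.
  #1→E 3, #2→E 35, #3→E 5, #4→E 20, #5→E 14  ⇒ total 77.
Compare {A}: total 87.
Compare {B}: total 112.
No size-1 selection does better; minimum is 77.

77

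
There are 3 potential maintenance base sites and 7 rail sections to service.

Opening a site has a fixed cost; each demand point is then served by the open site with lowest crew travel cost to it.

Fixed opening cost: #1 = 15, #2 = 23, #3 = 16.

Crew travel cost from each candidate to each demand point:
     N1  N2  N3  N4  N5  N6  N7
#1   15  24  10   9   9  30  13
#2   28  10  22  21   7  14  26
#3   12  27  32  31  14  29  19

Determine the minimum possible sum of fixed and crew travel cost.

Open {#1, #2}: assign each demand point to its cheapest open site.
  N1→#1 15, N2→#2 10, N3→#1 10, N4→#1 9, N5→#2 7, N6→#2 14, N7→#1 13
  crew travel cost 78, fixed 38 → total 116.
Compare {#1}: crew travel cost 110 + fixed 15 = 125.
Compare {#1, #2, #3}: crew travel cost 75 + fixed 54 = 129.
Compare {#1, #3}: crew travel cost 106 + fixed 31 = 137.
All other subsets cost ≥ 125. Minimum total cost: 116.

116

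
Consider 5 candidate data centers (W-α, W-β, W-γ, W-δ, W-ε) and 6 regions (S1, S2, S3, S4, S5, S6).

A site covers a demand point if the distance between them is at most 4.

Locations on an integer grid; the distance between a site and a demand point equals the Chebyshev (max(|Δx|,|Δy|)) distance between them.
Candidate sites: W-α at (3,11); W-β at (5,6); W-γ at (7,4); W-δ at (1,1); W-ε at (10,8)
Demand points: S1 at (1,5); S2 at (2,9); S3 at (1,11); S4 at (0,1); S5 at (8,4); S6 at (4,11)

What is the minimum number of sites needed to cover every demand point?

3

Coverage sets (demand points within 4 of each site):
  W-α: {S2, S3, S6}
  W-β: {S1, S2, S5}
  W-γ: {S5}
  W-δ: {S1, S4}
  W-ε: {S5}
No 2 sites suffice: every size-2 union leaves at least one demand point uncovered.
But {W-α, W-β, W-δ} covers everything, so the minimum is 3.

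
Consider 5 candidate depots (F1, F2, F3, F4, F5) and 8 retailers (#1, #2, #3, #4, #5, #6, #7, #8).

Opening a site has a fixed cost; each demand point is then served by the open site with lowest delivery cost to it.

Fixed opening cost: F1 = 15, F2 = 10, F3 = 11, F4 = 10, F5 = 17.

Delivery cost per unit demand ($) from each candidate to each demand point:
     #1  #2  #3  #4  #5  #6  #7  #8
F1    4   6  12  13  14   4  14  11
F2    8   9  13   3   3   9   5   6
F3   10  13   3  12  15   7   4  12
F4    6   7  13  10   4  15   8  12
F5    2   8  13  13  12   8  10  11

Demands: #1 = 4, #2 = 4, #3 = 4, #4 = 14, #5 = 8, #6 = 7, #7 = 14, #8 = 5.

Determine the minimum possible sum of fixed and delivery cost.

Open {F1, F2, F3}: assign each demand point to its cheapest open site.
  #1→F1 4×4=16, #2→F1 4×6=24, #3→F3 4×3=12, #4→F2 14×3=42, #5→F2 8×3=24, #6→F1 7×4=28, #7→F3 14×4=56, #8→F2 5×6=30
  delivery cost 232, fixed 36 → total 268.
Compare {F1, F2, F3, F5}: delivery cost 224 + fixed 53 = 277.
Compare {F1, F2, F3, F4}: delivery cost 232 + fixed 46 = 278.
Compare {F1, F2, F3, F4, F5}: delivery cost 224 + fixed 63 = 287.
All other subsets cost ≥ 277. Minimum total cost: 268.

268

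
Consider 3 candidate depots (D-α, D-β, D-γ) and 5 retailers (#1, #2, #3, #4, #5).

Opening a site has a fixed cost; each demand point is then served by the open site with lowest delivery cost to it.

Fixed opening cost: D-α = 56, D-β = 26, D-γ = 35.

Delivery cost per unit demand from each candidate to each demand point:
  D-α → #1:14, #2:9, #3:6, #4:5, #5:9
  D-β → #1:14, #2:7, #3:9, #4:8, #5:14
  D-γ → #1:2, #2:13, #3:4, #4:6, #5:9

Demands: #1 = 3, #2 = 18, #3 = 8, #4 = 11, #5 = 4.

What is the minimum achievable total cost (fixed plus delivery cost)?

Open {D-β, D-γ}: assign each demand point to its cheapest open site.
  #1→D-γ 3×2=6, #2→D-β 18×7=126, #3→D-γ 8×4=32, #4→D-γ 11×6=66, #5→D-γ 4×9=36
  delivery cost 266, fixed 61 → total 327.
Compare {D-α, D-β, D-γ}: delivery cost 255 + fixed 117 = 372.
Compare {D-α, D-γ}: delivery cost 291 + fixed 91 = 382.
Compare {D-α, D-β}: delivery cost 307 + fixed 82 = 389.
All other subsets cost ≥ 372. Minimum total cost: 327.

327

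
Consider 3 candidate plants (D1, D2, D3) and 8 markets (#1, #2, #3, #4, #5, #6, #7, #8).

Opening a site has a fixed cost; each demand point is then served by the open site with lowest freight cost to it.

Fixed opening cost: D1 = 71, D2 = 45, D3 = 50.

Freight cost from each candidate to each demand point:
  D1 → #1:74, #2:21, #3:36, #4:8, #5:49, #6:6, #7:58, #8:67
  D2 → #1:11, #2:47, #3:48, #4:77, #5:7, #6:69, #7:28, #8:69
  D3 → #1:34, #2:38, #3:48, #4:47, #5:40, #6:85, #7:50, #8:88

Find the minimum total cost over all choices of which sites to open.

Open {D1, D2}: assign each demand point to its cheapest open site.
  #1→D2 11, #2→D1 21, #3→D1 36, #4→D1 8, #5→D2 7, #6→D1 6, #7→D2 28, #8→D1 67
  freight cost 184, fixed 116 → total 300.
Compare {D1, D2, D3}: freight cost 184 + fixed 166 = 350.
Compare {D1, D3}: freight cost 262 + fixed 121 = 383.
Compare {D1}: freight cost 319 + fixed 71 = 390.
All other subsets cost ≥ 350. Minimum total cost: 300.

300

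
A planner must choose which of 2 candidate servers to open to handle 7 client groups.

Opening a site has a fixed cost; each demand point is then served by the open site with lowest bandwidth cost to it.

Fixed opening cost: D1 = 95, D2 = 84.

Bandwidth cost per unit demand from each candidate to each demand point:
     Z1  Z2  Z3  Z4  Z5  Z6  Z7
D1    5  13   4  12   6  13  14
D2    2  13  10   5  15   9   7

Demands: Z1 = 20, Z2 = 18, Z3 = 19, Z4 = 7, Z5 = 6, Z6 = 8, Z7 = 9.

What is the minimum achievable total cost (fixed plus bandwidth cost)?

735

Open {D1, D2}: assign each demand point to its cheapest open site.
  Z1→D2 20×2=40, Z2→D1 18×13=234, Z3→D1 19×4=76, Z4→D2 7×5=35, Z5→D1 6×6=36, Z6→D2 8×9=72, Z7→D2 9×7=63
  bandwidth cost 556, fixed 179 → total 735.
Compare {D2}: bandwidth cost 724 + fixed 84 = 808.
Compare {D1}: bandwidth cost 760 + fixed 95 = 855.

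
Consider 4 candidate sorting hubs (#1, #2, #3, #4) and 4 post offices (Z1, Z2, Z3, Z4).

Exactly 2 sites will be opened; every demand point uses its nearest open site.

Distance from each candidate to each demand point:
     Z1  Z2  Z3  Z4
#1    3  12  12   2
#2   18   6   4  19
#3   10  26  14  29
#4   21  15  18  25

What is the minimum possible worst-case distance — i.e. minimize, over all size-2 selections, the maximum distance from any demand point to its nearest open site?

6

Open {#1, #2}.
  Farthest demand point is Z2 at distance 6 (to #2); all others are ≤ 6.
With {#1, #3} the worst case is 12.
With {#1, #4} the worst case is 12.
No size-2 selection achieves below 6.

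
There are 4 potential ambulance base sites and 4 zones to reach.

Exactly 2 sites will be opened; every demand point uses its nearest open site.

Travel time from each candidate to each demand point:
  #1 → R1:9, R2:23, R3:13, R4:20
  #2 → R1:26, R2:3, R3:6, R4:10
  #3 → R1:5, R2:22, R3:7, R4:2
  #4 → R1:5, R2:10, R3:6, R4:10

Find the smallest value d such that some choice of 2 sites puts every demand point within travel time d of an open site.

6

Open {#2, #3}.
  Farthest demand point is R3 at travel time 6 (to #2); all others are ≤ 6.
With {#1, #2} the worst case is 10.
With {#1, #4} the worst case is 10.
No size-2 selection achieves below 6.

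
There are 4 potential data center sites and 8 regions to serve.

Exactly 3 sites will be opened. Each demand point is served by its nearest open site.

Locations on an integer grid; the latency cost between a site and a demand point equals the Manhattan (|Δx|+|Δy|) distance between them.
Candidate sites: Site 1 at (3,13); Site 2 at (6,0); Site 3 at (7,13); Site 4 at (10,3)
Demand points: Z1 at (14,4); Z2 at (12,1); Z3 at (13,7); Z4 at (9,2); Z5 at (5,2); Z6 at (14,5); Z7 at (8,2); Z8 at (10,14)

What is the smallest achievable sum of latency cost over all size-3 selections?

34

Open {Site 2, Site 3, Site 4}.
  Z1→Site 4 5, Z2→Site 4 4, Z3→Site 4 7, Z4→Site 4 2, Z5→Site 2 3, Z6→Site 4 6, Z7→Site 4 3, Z8→Site 3 4  ⇒ total 34.
Compare {Site 1, Site 3, Site 4}: total 37.
Compare {Site 1, Site 2, Site 4}: total 38.
No size-3 selection does better; minimum is 34.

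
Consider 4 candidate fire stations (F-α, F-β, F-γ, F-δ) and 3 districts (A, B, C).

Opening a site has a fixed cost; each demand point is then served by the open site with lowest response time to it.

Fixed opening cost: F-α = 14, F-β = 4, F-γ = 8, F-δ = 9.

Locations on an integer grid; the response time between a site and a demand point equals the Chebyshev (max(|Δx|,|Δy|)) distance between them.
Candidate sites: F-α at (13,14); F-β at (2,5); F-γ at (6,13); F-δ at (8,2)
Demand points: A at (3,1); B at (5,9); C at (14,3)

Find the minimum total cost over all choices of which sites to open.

24

Open {F-β}: assign each demand point to its cheapest open site.
  A→F-β 4, B→F-β 4, C→F-β 12
  response time 20, fixed 4 → total 24.
Compare {F-δ}: response time 18 + fixed 9 = 27.
Compare {F-β, F-δ}: response time 14 + fixed 13 = 27.
Compare {F-β, F-γ}: response time 18 + fixed 12 = 30.
All other subsets cost ≥ 27. Minimum total cost: 24.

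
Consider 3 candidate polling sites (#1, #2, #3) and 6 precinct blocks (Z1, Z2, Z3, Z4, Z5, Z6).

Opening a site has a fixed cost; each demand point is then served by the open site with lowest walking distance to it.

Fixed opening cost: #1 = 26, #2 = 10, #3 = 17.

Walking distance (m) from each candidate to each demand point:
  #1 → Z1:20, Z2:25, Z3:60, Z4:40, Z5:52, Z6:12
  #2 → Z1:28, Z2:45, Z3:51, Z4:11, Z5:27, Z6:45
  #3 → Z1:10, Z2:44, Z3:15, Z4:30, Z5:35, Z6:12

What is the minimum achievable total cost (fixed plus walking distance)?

146

Open {#2, #3}: assign each demand point to its cheapest open site.
  Z1→#3 10, Z2→#3 44, Z3→#3 15, Z4→#2 11, Z5→#2 27, Z6→#3 12
  walking distance 119, fixed 27 → total 146.
Compare {#1, #2, #3}: walking distance 100 + fixed 53 = 153.
Compare {#3}: walking distance 146 + fixed 17 = 163.
Compare {#1, #3}: walking distance 127 + fixed 43 = 170.
All other subsets cost ≥ 153. Minimum total cost: 146.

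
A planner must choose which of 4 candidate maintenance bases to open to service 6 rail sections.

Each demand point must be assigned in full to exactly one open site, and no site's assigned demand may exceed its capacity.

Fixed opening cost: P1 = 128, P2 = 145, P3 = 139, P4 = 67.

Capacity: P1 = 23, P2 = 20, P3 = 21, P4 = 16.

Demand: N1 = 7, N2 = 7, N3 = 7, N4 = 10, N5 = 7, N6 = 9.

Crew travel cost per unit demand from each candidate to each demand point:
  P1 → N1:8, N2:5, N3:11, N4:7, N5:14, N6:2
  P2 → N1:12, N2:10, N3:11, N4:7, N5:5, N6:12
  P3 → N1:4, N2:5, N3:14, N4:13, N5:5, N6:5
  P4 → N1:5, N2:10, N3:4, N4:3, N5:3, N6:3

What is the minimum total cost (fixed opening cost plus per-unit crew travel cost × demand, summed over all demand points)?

Open {P1, P3, P4}; cheapest assignment that respects the capacities:
  P1 (cap 23, load 19): N4, N6 — cost 10×7 + 9×2 = 88
  P3 (cap 21, load 14): N1, N2 — cost 7×4 + 7×5 = 63
  P4 (cap 16, load 14): N3, N5 — cost 7×4 + 7×3 = 49
  Shipping 200, fixed 334 → total 534.
  Any other capacity-feasible assignment to {P1, P3, P4} ships for at least 200.
Compare {P1, P2, P4}: its best feasible assignment gives total 561.
Compare {P2, P3, P4}: its best feasible assignment gives total 574.
Every other set of open sites that can feasibly serve all demand totals ≥ 561 even under its best assignment. Minimum: 534.

534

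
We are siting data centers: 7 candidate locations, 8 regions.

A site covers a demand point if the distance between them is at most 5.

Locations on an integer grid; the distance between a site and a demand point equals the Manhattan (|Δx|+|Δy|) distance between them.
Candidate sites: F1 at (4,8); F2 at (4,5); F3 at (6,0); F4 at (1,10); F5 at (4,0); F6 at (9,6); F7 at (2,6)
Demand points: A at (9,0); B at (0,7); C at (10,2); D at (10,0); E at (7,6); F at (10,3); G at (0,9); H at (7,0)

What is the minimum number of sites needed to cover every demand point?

3

Coverage sets (demand points within 5 of each site):
  F1: {B, E, G}
  F2: {E}
  F3: {A, D, H}
  F4: {B, G}
  F5: {A, H}
  F6: {C, E, F}
  F7: {B, E, G}
No 2 sites suffice: every size-2 union leaves at least one demand point uncovered.
But {F1, F3, F6} covers everything, so the minimum is 3.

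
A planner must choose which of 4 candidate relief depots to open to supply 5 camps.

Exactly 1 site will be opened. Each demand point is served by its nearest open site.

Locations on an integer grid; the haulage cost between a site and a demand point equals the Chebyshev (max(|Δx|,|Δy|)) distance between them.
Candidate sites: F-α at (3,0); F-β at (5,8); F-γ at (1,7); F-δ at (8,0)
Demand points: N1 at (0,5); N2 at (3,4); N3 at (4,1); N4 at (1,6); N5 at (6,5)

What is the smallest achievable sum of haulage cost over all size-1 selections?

Open {F-γ}.
  N1→F-γ 2, N2→F-γ 3, N3→F-γ 6, N4→F-γ 1, N5→F-γ 5  ⇒ total 17.
Compare {F-α}: total 21.
Compare {F-β}: total 23.
No size-1 selection does better; minimum is 17.

17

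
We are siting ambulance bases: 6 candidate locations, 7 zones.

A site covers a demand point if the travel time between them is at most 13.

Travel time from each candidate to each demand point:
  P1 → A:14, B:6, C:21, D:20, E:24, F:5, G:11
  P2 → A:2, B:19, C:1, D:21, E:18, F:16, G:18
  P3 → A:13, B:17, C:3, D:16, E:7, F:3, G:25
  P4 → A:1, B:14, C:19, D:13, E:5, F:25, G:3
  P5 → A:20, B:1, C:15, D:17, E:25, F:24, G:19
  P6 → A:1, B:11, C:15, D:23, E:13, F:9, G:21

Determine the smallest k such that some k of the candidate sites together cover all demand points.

3

Coverage sets (demand points within 13 of each site):
  P1: {B, F, G}
  P2: {A, C}
  P3: {A, C, E, F}
  P4: {A, D, E, G}
  P5: {B}
  P6: {A, B, E, F}
No 2 sites suffice: every size-2 union leaves at least one demand point uncovered.
But {P1, P2, P4} covers everything, so the minimum is 3.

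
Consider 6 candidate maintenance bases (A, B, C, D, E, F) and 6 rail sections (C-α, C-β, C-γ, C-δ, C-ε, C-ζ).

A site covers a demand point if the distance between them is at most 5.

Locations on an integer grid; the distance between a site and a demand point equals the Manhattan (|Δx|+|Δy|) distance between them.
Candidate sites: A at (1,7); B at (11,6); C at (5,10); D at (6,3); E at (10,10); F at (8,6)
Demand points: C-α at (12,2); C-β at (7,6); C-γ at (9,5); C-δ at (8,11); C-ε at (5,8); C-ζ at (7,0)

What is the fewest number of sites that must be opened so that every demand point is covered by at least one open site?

Coverage sets (demand points within 5 of each site):
  A: {C-ε}
  B: {C-α, C-β, C-γ}
  C: {C-δ, C-ε}
  D: {C-β, C-γ, C-ζ}
  E: {C-δ}
  F: {C-β, C-γ, C-δ, C-ε}
No 2 sites suffice: every size-2 union leaves at least one demand point uncovered.
But {B, C, D} covers everything, so the minimum is 3.

3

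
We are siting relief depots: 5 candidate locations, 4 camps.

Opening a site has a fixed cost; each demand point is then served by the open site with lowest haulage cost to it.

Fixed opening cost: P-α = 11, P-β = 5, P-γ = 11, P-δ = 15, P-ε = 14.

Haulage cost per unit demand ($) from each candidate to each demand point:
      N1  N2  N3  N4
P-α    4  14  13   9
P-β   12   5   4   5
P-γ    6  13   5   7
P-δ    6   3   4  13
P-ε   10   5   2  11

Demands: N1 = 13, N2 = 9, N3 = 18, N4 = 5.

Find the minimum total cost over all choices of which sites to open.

Open {P-α, P-β, P-δ, P-ε}: assign each demand point to its cheapest open site.
  N1→P-α 13×4=52, N2→P-δ 9×3=27, N3→P-ε 18×2=36, N4→P-β 5×5=25
  haulage cost 140, fixed 45 → total 185.
Compare {P-α, P-β, P-ε}: haulage cost 158 + fixed 30 = 188.
Compare {P-α, P-β, P-γ, P-δ, P-ε}: haulage cost 140 + fixed 56 = 196.
Compare {P-α, P-β, P-γ, P-ε}: haulage cost 158 + fixed 41 = 199.
All other subsets cost ≥ 188. Minimum total cost: 185.

185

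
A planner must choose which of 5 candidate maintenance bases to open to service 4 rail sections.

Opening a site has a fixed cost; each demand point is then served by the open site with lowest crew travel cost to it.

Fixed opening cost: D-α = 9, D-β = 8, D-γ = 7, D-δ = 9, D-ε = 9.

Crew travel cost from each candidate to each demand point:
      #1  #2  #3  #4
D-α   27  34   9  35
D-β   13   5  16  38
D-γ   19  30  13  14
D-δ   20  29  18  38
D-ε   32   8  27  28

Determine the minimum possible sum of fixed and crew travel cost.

60

Open {D-β, D-γ}: assign each demand point to its cheapest open site.
  #1→D-β 13, #2→D-β 5, #3→D-γ 13, #4→D-γ 14
  crew travel cost 45, fixed 15 → total 60.
Compare {D-α, D-β, D-γ}: crew travel cost 41 + fixed 24 = 65.
Compare {D-β, D-γ, D-δ}: crew travel cost 45 + fixed 24 = 69.
Compare {D-β, D-γ, D-ε}: crew travel cost 45 + fixed 24 = 69.
All other subsets cost ≥ 65. Minimum total cost: 60.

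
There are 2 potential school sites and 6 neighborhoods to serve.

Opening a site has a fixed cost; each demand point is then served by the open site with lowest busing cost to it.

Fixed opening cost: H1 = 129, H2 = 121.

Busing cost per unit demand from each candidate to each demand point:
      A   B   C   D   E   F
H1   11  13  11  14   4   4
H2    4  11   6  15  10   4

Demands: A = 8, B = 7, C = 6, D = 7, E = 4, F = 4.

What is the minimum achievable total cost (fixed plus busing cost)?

427

Open {H2}: assign each demand point to its cheapest open site.
  A→H2 8×4=32, B→H2 7×11=77, C→H2 6×6=36, D→H2 7×15=105, E→H2 4×10=40, F→H2 4×4=16
  busing cost 306, fixed 121 → total 427.
Compare {H1}: busing cost 375 + fixed 129 = 504.
Compare {H1, H2}: busing cost 275 + fixed 250 = 525.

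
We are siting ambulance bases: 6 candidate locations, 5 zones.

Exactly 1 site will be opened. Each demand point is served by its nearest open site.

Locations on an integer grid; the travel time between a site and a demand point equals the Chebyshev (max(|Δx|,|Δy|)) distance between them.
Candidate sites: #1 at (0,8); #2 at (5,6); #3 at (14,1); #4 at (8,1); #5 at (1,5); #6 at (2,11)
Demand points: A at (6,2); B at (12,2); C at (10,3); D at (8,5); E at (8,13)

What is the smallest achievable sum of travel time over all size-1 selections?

24

Open {#4}.
  A→#4 2, B→#4 4, C→#4 2, D→#4 4, E→#4 12  ⇒ total 24.
Compare {#2}: total 26.
Compare {#3}: total 32.
No size-1 selection does better; minimum is 24.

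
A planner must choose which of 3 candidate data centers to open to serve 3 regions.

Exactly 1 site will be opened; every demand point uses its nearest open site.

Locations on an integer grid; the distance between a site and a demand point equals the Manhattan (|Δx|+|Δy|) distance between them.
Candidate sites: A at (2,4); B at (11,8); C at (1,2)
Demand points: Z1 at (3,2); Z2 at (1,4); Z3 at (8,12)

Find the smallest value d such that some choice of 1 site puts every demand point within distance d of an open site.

14

Open {A}.
  Farthest demand point is Z3 at distance 14 (to A); all others are ≤ 14.
With {B} the worst case is 14.
With {C} the worst case is 17.
No size-1 selection achieves below 14.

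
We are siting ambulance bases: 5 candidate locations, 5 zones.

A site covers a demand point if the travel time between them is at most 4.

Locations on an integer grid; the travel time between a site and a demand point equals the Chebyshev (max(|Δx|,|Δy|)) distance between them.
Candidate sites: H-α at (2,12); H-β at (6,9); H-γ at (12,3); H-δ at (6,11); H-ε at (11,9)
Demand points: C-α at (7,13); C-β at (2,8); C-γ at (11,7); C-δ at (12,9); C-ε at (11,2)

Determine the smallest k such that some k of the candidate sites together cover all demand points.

Coverage sets (demand points within 4 of each site):
  H-α: {C-β}
  H-β: {C-α, C-β}
  H-γ: {C-γ, C-ε}
  H-δ: {C-α, C-β}
  H-ε: {C-α, C-γ, C-δ}
No 2 sites suffice: every size-2 union leaves at least one demand point uncovered.
But {H-α, H-γ, H-ε} covers everything, so the minimum is 3.

3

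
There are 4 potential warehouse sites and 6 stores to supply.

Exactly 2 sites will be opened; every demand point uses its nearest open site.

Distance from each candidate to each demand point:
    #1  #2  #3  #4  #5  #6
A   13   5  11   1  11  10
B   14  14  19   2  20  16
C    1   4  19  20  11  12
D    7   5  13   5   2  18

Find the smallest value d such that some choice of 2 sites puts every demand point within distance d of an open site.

Open {A, C}.
  Farthest demand point is #3 at distance 11 (to A); all others are ≤ 11.
With {A, D} the worst case is 11.
With {A, B} the worst case is 13.
No size-2 selection achieves below 11.

11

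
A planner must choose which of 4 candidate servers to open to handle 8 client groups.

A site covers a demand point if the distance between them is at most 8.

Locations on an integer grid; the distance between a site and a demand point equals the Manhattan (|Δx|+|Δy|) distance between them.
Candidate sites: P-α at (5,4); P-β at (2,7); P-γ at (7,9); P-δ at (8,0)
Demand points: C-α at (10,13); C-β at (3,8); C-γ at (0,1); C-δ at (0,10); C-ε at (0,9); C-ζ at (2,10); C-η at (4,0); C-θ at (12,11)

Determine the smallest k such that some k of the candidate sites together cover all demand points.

2

Coverage sets (demand points within 8 of each site):
  P-α: {C-β, C-γ, C-η}
  P-β: {C-β, C-γ, C-δ, C-ε, C-ζ}
  P-γ: {C-α, C-β, C-δ, C-ε, C-ζ, C-θ}
  P-δ: {C-η}
No single site covers all 8 demand points.
But {P-α, P-γ} covers everything, so the minimum is 2.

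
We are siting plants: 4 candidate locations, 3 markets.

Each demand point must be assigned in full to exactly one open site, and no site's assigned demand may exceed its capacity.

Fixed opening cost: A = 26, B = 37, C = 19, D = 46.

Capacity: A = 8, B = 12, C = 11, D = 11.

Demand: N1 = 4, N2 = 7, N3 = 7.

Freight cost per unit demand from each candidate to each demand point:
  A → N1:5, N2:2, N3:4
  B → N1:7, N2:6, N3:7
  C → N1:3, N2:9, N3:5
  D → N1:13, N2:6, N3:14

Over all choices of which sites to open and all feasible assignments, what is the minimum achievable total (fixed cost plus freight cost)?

Open {A, C}; cheapest assignment that respects the capacities:
  A (cap 8, load 7): N2 — cost 7×2 = 14
  C (cap 11, load 11): N1, N3 — cost 4×3 + 7×5 = 47
  Shipping 61, fixed 45 → total 106.
  Any other capacity-feasible assignment to {A, C} ships for at least 61.
Compare {A, B, C}: its best feasible assignment gives total 143.
Compare {B, C}: its best feasible assignment gives total 145.
Every other set of open sites that can feasibly serve all demand totals ≥ 143 even under its best assignment. Minimum: 106.

106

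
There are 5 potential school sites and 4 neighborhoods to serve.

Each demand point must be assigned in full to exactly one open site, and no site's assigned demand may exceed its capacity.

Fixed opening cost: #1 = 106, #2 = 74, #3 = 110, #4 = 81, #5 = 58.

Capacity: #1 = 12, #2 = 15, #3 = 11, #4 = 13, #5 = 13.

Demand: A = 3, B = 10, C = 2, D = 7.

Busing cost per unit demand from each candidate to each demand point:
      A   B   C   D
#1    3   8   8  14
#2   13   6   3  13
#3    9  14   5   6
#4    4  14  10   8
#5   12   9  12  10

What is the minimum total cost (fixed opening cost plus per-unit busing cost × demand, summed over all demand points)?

289

Open {#2, #4}; cheapest assignment that respects the capacities:
  #2 (cap 15, load 12): B, C — cost 10×6 + 2×3 = 66
  #4 (cap 13, load 10): A, D — cost 3×4 + 7×8 = 68
  Shipping 134, fixed 155 → total 289.
  Any other capacity-feasible assignment to {#2, #4} ships for at least 134.
Compare {#2, #5}: its best feasible assignment gives total 304.
Compare {#4, #5}: its best feasible assignment gives total 317.
Every other set of open sites that can feasibly serve all demand totals ≥ 304 even under its best assignment. Minimum: 289.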